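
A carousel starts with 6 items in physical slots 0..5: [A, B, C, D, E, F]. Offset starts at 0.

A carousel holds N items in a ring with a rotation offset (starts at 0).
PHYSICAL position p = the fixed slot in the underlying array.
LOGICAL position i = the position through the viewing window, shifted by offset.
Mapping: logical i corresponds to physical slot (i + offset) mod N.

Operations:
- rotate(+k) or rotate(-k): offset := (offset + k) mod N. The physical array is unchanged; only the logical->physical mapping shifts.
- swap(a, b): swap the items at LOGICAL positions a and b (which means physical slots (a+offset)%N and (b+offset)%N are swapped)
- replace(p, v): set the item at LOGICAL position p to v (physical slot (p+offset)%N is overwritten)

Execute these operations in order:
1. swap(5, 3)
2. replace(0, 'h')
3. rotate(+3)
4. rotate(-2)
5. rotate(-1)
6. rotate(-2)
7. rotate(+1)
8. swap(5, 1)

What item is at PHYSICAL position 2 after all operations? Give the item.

After op 1 (swap(5, 3)): offset=0, physical=[A,B,C,F,E,D], logical=[A,B,C,F,E,D]
After op 2 (replace(0, 'h')): offset=0, physical=[h,B,C,F,E,D], logical=[h,B,C,F,E,D]
After op 3 (rotate(+3)): offset=3, physical=[h,B,C,F,E,D], logical=[F,E,D,h,B,C]
After op 4 (rotate(-2)): offset=1, physical=[h,B,C,F,E,D], logical=[B,C,F,E,D,h]
After op 5 (rotate(-1)): offset=0, physical=[h,B,C,F,E,D], logical=[h,B,C,F,E,D]
After op 6 (rotate(-2)): offset=4, physical=[h,B,C,F,E,D], logical=[E,D,h,B,C,F]
After op 7 (rotate(+1)): offset=5, physical=[h,B,C,F,E,D], logical=[D,h,B,C,F,E]
After op 8 (swap(5, 1)): offset=5, physical=[E,B,C,F,h,D], logical=[D,E,B,C,F,h]

Answer: C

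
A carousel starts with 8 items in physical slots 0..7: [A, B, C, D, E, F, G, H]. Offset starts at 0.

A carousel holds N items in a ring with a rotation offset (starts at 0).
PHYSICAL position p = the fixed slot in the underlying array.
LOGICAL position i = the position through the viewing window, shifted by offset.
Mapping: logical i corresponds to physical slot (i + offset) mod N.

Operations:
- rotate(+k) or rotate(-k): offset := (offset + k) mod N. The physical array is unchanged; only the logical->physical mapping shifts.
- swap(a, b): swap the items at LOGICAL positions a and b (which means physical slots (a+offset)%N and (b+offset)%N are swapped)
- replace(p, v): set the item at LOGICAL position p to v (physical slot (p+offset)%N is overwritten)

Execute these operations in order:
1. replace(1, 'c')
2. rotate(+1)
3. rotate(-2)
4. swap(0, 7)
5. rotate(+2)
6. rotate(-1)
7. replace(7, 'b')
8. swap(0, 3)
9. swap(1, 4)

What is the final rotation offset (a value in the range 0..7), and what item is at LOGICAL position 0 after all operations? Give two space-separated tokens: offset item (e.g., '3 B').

Answer: 0 D

Derivation:
After op 1 (replace(1, 'c')): offset=0, physical=[A,c,C,D,E,F,G,H], logical=[A,c,C,D,E,F,G,H]
After op 2 (rotate(+1)): offset=1, physical=[A,c,C,D,E,F,G,H], logical=[c,C,D,E,F,G,H,A]
After op 3 (rotate(-2)): offset=7, physical=[A,c,C,D,E,F,G,H], logical=[H,A,c,C,D,E,F,G]
After op 4 (swap(0, 7)): offset=7, physical=[A,c,C,D,E,F,H,G], logical=[G,A,c,C,D,E,F,H]
After op 5 (rotate(+2)): offset=1, physical=[A,c,C,D,E,F,H,G], logical=[c,C,D,E,F,H,G,A]
After op 6 (rotate(-1)): offset=0, physical=[A,c,C,D,E,F,H,G], logical=[A,c,C,D,E,F,H,G]
After op 7 (replace(7, 'b')): offset=0, physical=[A,c,C,D,E,F,H,b], logical=[A,c,C,D,E,F,H,b]
After op 8 (swap(0, 3)): offset=0, physical=[D,c,C,A,E,F,H,b], logical=[D,c,C,A,E,F,H,b]
After op 9 (swap(1, 4)): offset=0, physical=[D,E,C,A,c,F,H,b], logical=[D,E,C,A,c,F,H,b]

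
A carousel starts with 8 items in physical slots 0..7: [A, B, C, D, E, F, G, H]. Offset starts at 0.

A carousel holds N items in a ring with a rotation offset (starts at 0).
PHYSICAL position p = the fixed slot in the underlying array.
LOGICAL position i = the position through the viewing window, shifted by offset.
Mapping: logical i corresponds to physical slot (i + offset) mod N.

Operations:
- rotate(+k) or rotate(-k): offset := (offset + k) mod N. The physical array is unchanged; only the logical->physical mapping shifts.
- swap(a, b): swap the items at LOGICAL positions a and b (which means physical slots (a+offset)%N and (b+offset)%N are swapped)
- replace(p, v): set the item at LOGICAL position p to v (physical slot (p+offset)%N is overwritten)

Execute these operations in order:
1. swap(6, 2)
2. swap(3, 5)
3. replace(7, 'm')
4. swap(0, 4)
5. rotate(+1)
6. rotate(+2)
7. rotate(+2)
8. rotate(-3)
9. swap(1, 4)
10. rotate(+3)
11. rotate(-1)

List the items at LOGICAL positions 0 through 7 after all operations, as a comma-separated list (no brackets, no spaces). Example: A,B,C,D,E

Answer: A,D,F,m,E,B,G,C

Derivation:
After op 1 (swap(6, 2)): offset=0, physical=[A,B,G,D,E,F,C,H], logical=[A,B,G,D,E,F,C,H]
After op 2 (swap(3, 5)): offset=0, physical=[A,B,G,F,E,D,C,H], logical=[A,B,G,F,E,D,C,H]
After op 3 (replace(7, 'm')): offset=0, physical=[A,B,G,F,E,D,C,m], logical=[A,B,G,F,E,D,C,m]
After op 4 (swap(0, 4)): offset=0, physical=[E,B,G,F,A,D,C,m], logical=[E,B,G,F,A,D,C,m]
After op 5 (rotate(+1)): offset=1, physical=[E,B,G,F,A,D,C,m], logical=[B,G,F,A,D,C,m,E]
After op 6 (rotate(+2)): offset=3, physical=[E,B,G,F,A,D,C,m], logical=[F,A,D,C,m,E,B,G]
After op 7 (rotate(+2)): offset=5, physical=[E,B,G,F,A,D,C,m], logical=[D,C,m,E,B,G,F,A]
After op 8 (rotate(-3)): offset=2, physical=[E,B,G,F,A,D,C,m], logical=[G,F,A,D,C,m,E,B]
After op 9 (swap(1, 4)): offset=2, physical=[E,B,G,C,A,D,F,m], logical=[G,C,A,D,F,m,E,B]
After op 10 (rotate(+3)): offset=5, physical=[E,B,G,C,A,D,F,m], logical=[D,F,m,E,B,G,C,A]
After op 11 (rotate(-1)): offset=4, physical=[E,B,G,C,A,D,F,m], logical=[A,D,F,m,E,B,G,C]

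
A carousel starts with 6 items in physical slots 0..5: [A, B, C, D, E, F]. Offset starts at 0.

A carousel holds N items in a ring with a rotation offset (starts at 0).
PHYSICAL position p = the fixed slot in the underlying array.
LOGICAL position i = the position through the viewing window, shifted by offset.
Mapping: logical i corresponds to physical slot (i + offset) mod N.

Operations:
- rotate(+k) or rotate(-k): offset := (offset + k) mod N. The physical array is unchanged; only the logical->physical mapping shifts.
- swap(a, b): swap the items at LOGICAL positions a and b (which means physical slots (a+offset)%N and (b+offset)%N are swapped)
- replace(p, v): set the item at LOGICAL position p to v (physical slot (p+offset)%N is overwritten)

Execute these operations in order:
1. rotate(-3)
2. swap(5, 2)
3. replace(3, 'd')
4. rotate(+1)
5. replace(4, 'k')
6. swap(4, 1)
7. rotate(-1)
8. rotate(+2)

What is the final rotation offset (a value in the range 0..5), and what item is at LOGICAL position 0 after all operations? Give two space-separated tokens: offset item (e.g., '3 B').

After op 1 (rotate(-3)): offset=3, physical=[A,B,C,D,E,F], logical=[D,E,F,A,B,C]
After op 2 (swap(5, 2)): offset=3, physical=[A,B,F,D,E,C], logical=[D,E,C,A,B,F]
After op 3 (replace(3, 'd')): offset=3, physical=[d,B,F,D,E,C], logical=[D,E,C,d,B,F]
After op 4 (rotate(+1)): offset=4, physical=[d,B,F,D,E,C], logical=[E,C,d,B,F,D]
After op 5 (replace(4, 'k')): offset=4, physical=[d,B,k,D,E,C], logical=[E,C,d,B,k,D]
After op 6 (swap(4, 1)): offset=4, physical=[d,B,C,D,E,k], logical=[E,k,d,B,C,D]
After op 7 (rotate(-1)): offset=3, physical=[d,B,C,D,E,k], logical=[D,E,k,d,B,C]
After op 8 (rotate(+2)): offset=5, physical=[d,B,C,D,E,k], logical=[k,d,B,C,D,E]

Answer: 5 k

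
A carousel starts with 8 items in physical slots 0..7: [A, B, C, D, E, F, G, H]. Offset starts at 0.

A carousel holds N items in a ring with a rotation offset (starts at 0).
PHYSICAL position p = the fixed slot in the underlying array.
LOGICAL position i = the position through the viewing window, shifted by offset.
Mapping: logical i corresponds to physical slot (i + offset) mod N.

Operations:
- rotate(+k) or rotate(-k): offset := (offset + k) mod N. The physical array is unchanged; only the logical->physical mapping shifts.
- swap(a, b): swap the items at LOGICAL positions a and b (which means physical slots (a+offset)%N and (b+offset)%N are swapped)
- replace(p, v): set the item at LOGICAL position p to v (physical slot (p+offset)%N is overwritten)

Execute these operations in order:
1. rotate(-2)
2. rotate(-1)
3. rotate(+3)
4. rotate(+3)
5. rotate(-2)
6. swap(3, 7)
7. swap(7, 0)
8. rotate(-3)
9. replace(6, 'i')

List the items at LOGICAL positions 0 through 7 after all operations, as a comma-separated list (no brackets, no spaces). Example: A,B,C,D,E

Answer: G,H,B,E,C,D,i,F

Derivation:
After op 1 (rotate(-2)): offset=6, physical=[A,B,C,D,E,F,G,H], logical=[G,H,A,B,C,D,E,F]
After op 2 (rotate(-1)): offset=5, physical=[A,B,C,D,E,F,G,H], logical=[F,G,H,A,B,C,D,E]
After op 3 (rotate(+3)): offset=0, physical=[A,B,C,D,E,F,G,H], logical=[A,B,C,D,E,F,G,H]
After op 4 (rotate(+3)): offset=3, physical=[A,B,C,D,E,F,G,H], logical=[D,E,F,G,H,A,B,C]
After op 5 (rotate(-2)): offset=1, physical=[A,B,C,D,E,F,G,H], logical=[B,C,D,E,F,G,H,A]
After op 6 (swap(3, 7)): offset=1, physical=[E,B,C,D,A,F,G,H], logical=[B,C,D,A,F,G,H,E]
After op 7 (swap(7, 0)): offset=1, physical=[B,E,C,D,A,F,G,H], logical=[E,C,D,A,F,G,H,B]
After op 8 (rotate(-3)): offset=6, physical=[B,E,C,D,A,F,G,H], logical=[G,H,B,E,C,D,A,F]
After op 9 (replace(6, 'i')): offset=6, physical=[B,E,C,D,i,F,G,H], logical=[G,H,B,E,C,D,i,F]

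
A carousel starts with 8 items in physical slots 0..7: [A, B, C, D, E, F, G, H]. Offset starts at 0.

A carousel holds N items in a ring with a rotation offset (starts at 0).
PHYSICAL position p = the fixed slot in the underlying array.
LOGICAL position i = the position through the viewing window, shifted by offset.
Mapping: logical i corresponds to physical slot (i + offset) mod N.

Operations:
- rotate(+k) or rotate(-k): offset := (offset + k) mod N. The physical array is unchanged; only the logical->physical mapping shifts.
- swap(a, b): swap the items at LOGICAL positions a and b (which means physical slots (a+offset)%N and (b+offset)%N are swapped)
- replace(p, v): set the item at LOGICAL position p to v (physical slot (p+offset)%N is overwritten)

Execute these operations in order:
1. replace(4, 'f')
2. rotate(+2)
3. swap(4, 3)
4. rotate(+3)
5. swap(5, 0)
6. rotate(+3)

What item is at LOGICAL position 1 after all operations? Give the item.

Answer: B

Derivation:
After op 1 (replace(4, 'f')): offset=0, physical=[A,B,C,D,f,F,G,H], logical=[A,B,C,D,f,F,G,H]
After op 2 (rotate(+2)): offset=2, physical=[A,B,C,D,f,F,G,H], logical=[C,D,f,F,G,H,A,B]
After op 3 (swap(4, 3)): offset=2, physical=[A,B,C,D,f,G,F,H], logical=[C,D,f,G,F,H,A,B]
After op 4 (rotate(+3)): offset=5, physical=[A,B,C,D,f,G,F,H], logical=[G,F,H,A,B,C,D,f]
After op 5 (swap(5, 0)): offset=5, physical=[A,B,G,D,f,C,F,H], logical=[C,F,H,A,B,G,D,f]
After op 6 (rotate(+3)): offset=0, physical=[A,B,G,D,f,C,F,H], logical=[A,B,G,D,f,C,F,H]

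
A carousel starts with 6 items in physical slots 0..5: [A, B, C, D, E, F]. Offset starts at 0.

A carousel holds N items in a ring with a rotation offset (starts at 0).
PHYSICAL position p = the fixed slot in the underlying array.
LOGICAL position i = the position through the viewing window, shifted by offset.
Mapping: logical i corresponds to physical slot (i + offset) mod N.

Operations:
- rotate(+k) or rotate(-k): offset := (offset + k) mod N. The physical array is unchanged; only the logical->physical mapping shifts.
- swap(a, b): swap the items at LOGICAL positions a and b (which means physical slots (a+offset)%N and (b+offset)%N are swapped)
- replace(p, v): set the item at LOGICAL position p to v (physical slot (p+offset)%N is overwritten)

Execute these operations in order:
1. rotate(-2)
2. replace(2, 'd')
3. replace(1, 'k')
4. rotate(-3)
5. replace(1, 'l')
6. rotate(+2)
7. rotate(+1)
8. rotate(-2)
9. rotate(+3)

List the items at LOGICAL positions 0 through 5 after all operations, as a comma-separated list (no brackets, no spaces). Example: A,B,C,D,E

Answer: k,d,B,l,D,E

Derivation:
After op 1 (rotate(-2)): offset=4, physical=[A,B,C,D,E,F], logical=[E,F,A,B,C,D]
After op 2 (replace(2, 'd')): offset=4, physical=[d,B,C,D,E,F], logical=[E,F,d,B,C,D]
After op 3 (replace(1, 'k')): offset=4, physical=[d,B,C,D,E,k], logical=[E,k,d,B,C,D]
After op 4 (rotate(-3)): offset=1, physical=[d,B,C,D,E,k], logical=[B,C,D,E,k,d]
After op 5 (replace(1, 'l')): offset=1, physical=[d,B,l,D,E,k], logical=[B,l,D,E,k,d]
After op 6 (rotate(+2)): offset=3, physical=[d,B,l,D,E,k], logical=[D,E,k,d,B,l]
After op 7 (rotate(+1)): offset=4, physical=[d,B,l,D,E,k], logical=[E,k,d,B,l,D]
After op 8 (rotate(-2)): offset=2, physical=[d,B,l,D,E,k], logical=[l,D,E,k,d,B]
After op 9 (rotate(+3)): offset=5, physical=[d,B,l,D,E,k], logical=[k,d,B,l,D,E]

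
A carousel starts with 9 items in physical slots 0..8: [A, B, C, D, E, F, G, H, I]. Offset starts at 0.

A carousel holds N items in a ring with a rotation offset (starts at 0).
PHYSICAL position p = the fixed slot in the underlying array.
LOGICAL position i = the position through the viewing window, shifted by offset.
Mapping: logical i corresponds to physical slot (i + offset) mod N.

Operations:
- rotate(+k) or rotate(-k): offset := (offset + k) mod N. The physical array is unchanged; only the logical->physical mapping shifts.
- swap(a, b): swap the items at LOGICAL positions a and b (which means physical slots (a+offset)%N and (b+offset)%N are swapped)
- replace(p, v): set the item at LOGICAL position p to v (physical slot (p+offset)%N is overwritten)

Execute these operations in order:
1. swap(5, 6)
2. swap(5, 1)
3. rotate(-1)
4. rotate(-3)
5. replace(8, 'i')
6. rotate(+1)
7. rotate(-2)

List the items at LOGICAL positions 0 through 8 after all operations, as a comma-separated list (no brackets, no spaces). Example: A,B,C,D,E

After op 1 (swap(5, 6)): offset=0, physical=[A,B,C,D,E,G,F,H,I], logical=[A,B,C,D,E,G,F,H,I]
After op 2 (swap(5, 1)): offset=0, physical=[A,G,C,D,E,B,F,H,I], logical=[A,G,C,D,E,B,F,H,I]
After op 3 (rotate(-1)): offset=8, physical=[A,G,C,D,E,B,F,H,I], logical=[I,A,G,C,D,E,B,F,H]
After op 4 (rotate(-3)): offset=5, physical=[A,G,C,D,E,B,F,H,I], logical=[B,F,H,I,A,G,C,D,E]
After op 5 (replace(8, 'i')): offset=5, physical=[A,G,C,D,i,B,F,H,I], logical=[B,F,H,I,A,G,C,D,i]
After op 6 (rotate(+1)): offset=6, physical=[A,G,C,D,i,B,F,H,I], logical=[F,H,I,A,G,C,D,i,B]
After op 7 (rotate(-2)): offset=4, physical=[A,G,C,D,i,B,F,H,I], logical=[i,B,F,H,I,A,G,C,D]

Answer: i,B,F,H,I,A,G,C,D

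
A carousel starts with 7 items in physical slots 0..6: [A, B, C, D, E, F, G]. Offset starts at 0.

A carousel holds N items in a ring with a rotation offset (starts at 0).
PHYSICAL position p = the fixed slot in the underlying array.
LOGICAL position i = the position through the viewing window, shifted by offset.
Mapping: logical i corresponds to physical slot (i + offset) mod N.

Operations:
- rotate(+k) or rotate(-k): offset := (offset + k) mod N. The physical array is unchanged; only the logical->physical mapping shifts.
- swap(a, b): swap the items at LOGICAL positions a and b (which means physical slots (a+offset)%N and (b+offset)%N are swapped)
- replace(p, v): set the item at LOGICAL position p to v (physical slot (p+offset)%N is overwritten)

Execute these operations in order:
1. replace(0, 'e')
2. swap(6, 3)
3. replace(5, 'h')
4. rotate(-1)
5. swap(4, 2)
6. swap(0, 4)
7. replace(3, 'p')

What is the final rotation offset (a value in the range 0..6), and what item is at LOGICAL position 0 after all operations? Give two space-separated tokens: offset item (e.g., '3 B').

Answer: 6 B

Derivation:
After op 1 (replace(0, 'e')): offset=0, physical=[e,B,C,D,E,F,G], logical=[e,B,C,D,E,F,G]
After op 2 (swap(6, 3)): offset=0, physical=[e,B,C,G,E,F,D], logical=[e,B,C,G,E,F,D]
After op 3 (replace(5, 'h')): offset=0, physical=[e,B,C,G,E,h,D], logical=[e,B,C,G,E,h,D]
After op 4 (rotate(-1)): offset=6, physical=[e,B,C,G,E,h,D], logical=[D,e,B,C,G,E,h]
After op 5 (swap(4, 2)): offset=6, physical=[e,G,C,B,E,h,D], logical=[D,e,G,C,B,E,h]
After op 6 (swap(0, 4)): offset=6, physical=[e,G,C,D,E,h,B], logical=[B,e,G,C,D,E,h]
After op 7 (replace(3, 'p')): offset=6, physical=[e,G,p,D,E,h,B], logical=[B,e,G,p,D,E,h]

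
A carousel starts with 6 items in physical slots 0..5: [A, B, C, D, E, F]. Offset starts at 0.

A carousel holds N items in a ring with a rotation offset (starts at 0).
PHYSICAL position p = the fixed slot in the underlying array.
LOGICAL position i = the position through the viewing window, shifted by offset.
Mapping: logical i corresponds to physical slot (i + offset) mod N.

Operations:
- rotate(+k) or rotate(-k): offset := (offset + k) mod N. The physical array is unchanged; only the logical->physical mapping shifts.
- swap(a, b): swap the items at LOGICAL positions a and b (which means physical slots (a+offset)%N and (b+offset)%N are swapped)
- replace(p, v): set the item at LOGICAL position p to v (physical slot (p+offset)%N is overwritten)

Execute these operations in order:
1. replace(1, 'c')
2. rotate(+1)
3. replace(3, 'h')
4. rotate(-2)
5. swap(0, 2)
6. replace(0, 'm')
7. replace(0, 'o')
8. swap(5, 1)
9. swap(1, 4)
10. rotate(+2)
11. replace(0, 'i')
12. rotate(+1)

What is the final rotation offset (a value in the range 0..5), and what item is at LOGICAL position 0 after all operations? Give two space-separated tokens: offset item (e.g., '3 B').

Answer: 2 C

Derivation:
After op 1 (replace(1, 'c')): offset=0, physical=[A,c,C,D,E,F], logical=[A,c,C,D,E,F]
After op 2 (rotate(+1)): offset=1, physical=[A,c,C,D,E,F], logical=[c,C,D,E,F,A]
After op 3 (replace(3, 'h')): offset=1, physical=[A,c,C,D,h,F], logical=[c,C,D,h,F,A]
After op 4 (rotate(-2)): offset=5, physical=[A,c,C,D,h,F], logical=[F,A,c,C,D,h]
After op 5 (swap(0, 2)): offset=5, physical=[A,F,C,D,h,c], logical=[c,A,F,C,D,h]
After op 6 (replace(0, 'm')): offset=5, physical=[A,F,C,D,h,m], logical=[m,A,F,C,D,h]
After op 7 (replace(0, 'o')): offset=5, physical=[A,F,C,D,h,o], logical=[o,A,F,C,D,h]
After op 8 (swap(5, 1)): offset=5, physical=[h,F,C,D,A,o], logical=[o,h,F,C,D,A]
After op 9 (swap(1, 4)): offset=5, physical=[D,F,C,h,A,o], logical=[o,D,F,C,h,A]
After op 10 (rotate(+2)): offset=1, physical=[D,F,C,h,A,o], logical=[F,C,h,A,o,D]
After op 11 (replace(0, 'i')): offset=1, physical=[D,i,C,h,A,o], logical=[i,C,h,A,o,D]
After op 12 (rotate(+1)): offset=2, physical=[D,i,C,h,A,o], logical=[C,h,A,o,D,i]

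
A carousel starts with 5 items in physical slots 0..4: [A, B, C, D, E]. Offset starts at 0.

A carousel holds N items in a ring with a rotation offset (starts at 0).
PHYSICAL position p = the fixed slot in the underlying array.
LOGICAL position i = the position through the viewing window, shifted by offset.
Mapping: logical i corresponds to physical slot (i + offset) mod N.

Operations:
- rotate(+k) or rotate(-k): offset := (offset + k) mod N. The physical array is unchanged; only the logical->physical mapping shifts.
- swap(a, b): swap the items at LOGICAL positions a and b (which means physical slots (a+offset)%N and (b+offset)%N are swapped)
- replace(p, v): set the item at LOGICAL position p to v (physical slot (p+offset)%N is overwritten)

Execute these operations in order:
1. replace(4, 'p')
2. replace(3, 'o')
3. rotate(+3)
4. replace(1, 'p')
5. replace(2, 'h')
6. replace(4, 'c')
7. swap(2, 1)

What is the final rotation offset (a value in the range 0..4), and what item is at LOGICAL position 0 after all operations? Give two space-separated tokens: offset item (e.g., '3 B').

After op 1 (replace(4, 'p')): offset=0, physical=[A,B,C,D,p], logical=[A,B,C,D,p]
After op 2 (replace(3, 'o')): offset=0, physical=[A,B,C,o,p], logical=[A,B,C,o,p]
After op 3 (rotate(+3)): offset=3, physical=[A,B,C,o,p], logical=[o,p,A,B,C]
After op 4 (replace(1, 'p')): offset=3, physical=[A,B,C,o,p], logical=[o,p,A,B,C]
After op 5 (replace(2, 'h')): offset=3, physical=[h,B,C,o,p], logical=[o,p,h,B,C]
After op 6 (replace(4, 'c')): offset=3, physical=[h,B,c,o,p], logical=[o,p,h,B,c]
After op 7 (swap(2, 1)): offset=3, physical=[p,B,c,o,h], logical=[o,h,p,B,c]

Answer: 3 o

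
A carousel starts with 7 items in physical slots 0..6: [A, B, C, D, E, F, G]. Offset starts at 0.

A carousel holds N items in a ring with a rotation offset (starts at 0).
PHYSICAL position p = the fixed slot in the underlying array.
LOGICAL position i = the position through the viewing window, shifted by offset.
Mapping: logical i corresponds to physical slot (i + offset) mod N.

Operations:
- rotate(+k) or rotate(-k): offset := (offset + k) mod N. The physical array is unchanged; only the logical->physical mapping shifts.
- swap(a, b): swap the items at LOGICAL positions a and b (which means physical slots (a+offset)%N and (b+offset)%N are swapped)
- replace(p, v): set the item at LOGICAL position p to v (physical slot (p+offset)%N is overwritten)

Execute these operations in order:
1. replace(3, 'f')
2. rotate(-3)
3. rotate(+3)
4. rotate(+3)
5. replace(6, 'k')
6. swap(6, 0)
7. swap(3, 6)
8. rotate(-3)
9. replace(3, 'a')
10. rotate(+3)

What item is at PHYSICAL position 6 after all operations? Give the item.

After op 1 (replace(3, 'f')): offset=0, physical=[A,B,C,f,E,F,G], logical=[A,B,C,f,E,F,G]
After op 2 (rotate(-3)): offset=4, physical=[A,B,C,f,E,F,G], logical=[E,F,G,A,B,C,f]
After op 3 (rotate(+3)): offset=0, physical=[A,B,C,f,E,F,G], logical=[A,B,C,f,E,F,G]
After op 4 (rotate(+3)): offset=3, physical=[A,B,C,f,E,F,G], logical=[f,E,F,G,A,B,C]
After op 5 (replace(6, 'k')): offset=3, physical=[A,B,k,f,E,F,G], logical=[f,E,F,G,A,B,k]
After op 6 (swap(6, 0)): offset=3, physical=[A,B,f,k,E,F,G], logical=[k,E,F,G,A,B,f]
After op 7 (swap(3, 6)): offset=3, physical=[A,B,G,k,E,F,f], logical=[k,E,F,f,A,B,G]
After op 8 (rotate(-3)): offset=0, physical=[A,B,G,k,E,F,f], logical=[A,B,G,k,E,F,f]
After op 9 (replace(3, 'a')): offset=0, physical=[A,B,G,a,E,F,f], logical=[A,B,G,a,E,F,f]
After op 10 (rotate(+3)): offset=3, physical=[A,B,G,a,E,F,f], logical=[a,E,F,f,A,B,G]

Answer: f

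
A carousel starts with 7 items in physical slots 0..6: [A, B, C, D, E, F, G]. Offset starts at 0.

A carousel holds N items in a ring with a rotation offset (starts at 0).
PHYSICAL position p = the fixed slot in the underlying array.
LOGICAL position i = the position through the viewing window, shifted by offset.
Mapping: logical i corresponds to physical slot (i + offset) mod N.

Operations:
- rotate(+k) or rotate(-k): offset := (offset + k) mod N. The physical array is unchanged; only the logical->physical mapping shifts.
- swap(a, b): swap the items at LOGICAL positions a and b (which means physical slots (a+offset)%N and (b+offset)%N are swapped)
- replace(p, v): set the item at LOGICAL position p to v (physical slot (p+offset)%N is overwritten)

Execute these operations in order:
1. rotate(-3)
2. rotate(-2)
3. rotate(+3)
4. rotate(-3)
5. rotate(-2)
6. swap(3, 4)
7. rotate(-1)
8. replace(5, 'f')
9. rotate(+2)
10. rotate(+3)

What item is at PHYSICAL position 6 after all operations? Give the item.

Answer: G

Derivation:
After op 1 (rotate(-3)): offset=4, physical=[A,B,C,D,E,F,G], logical=[E,F,G,A,B,C,D]
After op 2 (rotate(-2)): offset=2, physical=[A,B,C,D,E,F,G], logical=[C,D,E,F,G,A,B]
After op 3 (rotate(+3)): offset=5, physical=[A,B,C,D,E,F,G], logical=[F,G,A,B,C,D,E]
After op 4 (rotate(-3)): offset=2, physical=[A,B,C,D,E,F,G], logical=[C,D,E,F,G,A,B]
After op 5 (rotate(-2)): offset=0, physical=[A,B,C,D,E,F,G], logical=[A,B,C,D,E,F,G]
After op 6 (swap(3, 4)): offset=0, physical=[A,B,C,E,D,F,G], logical=[A,B,C,E,D,F,G]
After op 7 (rotate(-1)): offset=6, physical=[A,B,C,E,D,F,G], logical=[G,A,B,C,E,D,F]
After op 8 (replace(5, 'f')): offset=6, physical=[A,B,C,E,f,F,G], logical=[G,A,B,C,E,f,F]
After op 9 (rotate(+2)): offset=1, physical=[A,B,C,E,f,F,G], logical=[B,C,E,f,F,G,A]
After op 10 (rotate(+3)): offset=4, physical=[A,B,C,E,f,F,G], logical=[f,F,G,A,B,C,E]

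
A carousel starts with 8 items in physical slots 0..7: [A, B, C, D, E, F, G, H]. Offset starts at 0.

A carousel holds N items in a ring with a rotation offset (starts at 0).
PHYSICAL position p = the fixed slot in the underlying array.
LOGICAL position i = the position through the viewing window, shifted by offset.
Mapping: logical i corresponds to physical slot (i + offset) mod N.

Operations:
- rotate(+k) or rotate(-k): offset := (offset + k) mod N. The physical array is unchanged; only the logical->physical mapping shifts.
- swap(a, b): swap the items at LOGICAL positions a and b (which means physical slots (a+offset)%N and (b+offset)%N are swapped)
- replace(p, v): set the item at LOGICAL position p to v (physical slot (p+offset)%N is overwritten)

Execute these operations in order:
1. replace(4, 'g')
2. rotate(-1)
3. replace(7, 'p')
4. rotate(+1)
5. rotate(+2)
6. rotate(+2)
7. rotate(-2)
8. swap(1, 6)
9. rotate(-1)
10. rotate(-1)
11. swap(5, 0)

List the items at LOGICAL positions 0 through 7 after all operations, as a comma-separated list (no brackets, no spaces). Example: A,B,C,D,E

Answer: F,B,C,A,g,D,p,H

Derivation:
After op 1 (replace(4, 'g')): offset=0, physical=[A,B,C,D,g,F,G,H], logical=[A,B,C,D,g,F,G,H]
After op 2 (rotate(-1)): offset=7, physical=[A,B,C,D,g,F,G,H], logical=[H,A,B,C,D,g,F,G]
After op 3 (replace(7, 'p')): offset=7, physical=[A,B,C,D,g,F,p,H], logical=[H,A,B,C,D,g,F,p]
After op 4 (rotate(+1)): offset=0, physical=[A,B,C,D,g,F,p,H], logical=[A,B,C,D,g,F,p,H]
After op 5 (rotate(+2)): offset=2, physical=[A,B,C,D,g,F,p,H], logical=[C,D,g,F,p,H,A,B]
After op 6 (rotate(+2)): offset=4, physical=[A,B,C,D,g,F,p,H], logical=[g,F,p,H,A,B,C,D]
After op 7 (rotate(-2)): offset=2, physical=[A,B,C,D,g,F,p,H], logical=[C,D,g,F,p,H,A,B]
After op 8 (swap(1, 6)): offset=2, physical=[D,B,C,A,g,F,p,H], logical=[C,A,g,F,p,H,D,B]
After op 9 (rotate(-1)): offset=1, physical=[D,B,C,A,g,F,p,H], logical=[B,C,A,g,F,p,H,D]
After op 10 (rotate(-1)): offset=0, physical=[D,B,C,A,g,F,p,H], logical=[D,B,C,A,g,F,p,H]
After op 11 (swap(5, 0)): offset=0, physical=[F,B,C,A,g,D,p,H], logical=[F,B,C,A,g,D,p,H]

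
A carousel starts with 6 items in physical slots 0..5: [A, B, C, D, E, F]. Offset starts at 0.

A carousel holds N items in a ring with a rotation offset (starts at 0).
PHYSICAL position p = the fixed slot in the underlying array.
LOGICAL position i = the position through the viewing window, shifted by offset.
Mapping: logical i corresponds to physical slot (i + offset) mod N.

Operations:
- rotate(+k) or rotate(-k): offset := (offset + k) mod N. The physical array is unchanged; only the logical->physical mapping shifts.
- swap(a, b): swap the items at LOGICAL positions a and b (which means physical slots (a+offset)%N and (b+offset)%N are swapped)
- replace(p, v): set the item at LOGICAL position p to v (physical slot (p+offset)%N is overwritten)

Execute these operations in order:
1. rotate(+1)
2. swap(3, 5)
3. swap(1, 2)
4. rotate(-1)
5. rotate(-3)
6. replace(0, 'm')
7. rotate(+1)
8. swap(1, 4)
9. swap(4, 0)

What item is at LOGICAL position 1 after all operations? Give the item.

After op 1 (rotate(+1)): offset=1, physical=[A,B,C,D,E,F], logical=[B,C,D,E,F,A]
After op 2 (swap(3, 5)): offset=1, physical=[E,B,C,D,A,F], logical=[B,C,D,A,F,E]
After op 3 (swap(1, 2)): offset=1, physical=[E,B,D,C,A,F], logical=[B,D,C,A,F,E]
After op 4 (rotate(-1)): offset=0, physical=[E,B,D,C,A,F], logical=[E,B,D,C,A,F]
After op 5 (rotate(-3)): offset=3, physical=[E,B,D,C,A,F], logical=[C,A,F,E,B,D]
After op 6 (replace(0, 'm')): offset=3, physical=[E,B,D,m,A,F], logical=[m,A,F,E,B,D]
After op 7 (rotate(+1)): offset=4, physical=[E,B,D,m,A,F], logical=[A,F,E,B,D,m]
After op 8 (swap(1, 4)): offset=4, physical=[E,B,F,m,A,D], logical=[A,D,E,B,F,m]
After op 9 (swap(4, 0)): offset=4, physical=[E,B,A,m,F,D], logical=[F,D,E,B,A,m]

Answer: D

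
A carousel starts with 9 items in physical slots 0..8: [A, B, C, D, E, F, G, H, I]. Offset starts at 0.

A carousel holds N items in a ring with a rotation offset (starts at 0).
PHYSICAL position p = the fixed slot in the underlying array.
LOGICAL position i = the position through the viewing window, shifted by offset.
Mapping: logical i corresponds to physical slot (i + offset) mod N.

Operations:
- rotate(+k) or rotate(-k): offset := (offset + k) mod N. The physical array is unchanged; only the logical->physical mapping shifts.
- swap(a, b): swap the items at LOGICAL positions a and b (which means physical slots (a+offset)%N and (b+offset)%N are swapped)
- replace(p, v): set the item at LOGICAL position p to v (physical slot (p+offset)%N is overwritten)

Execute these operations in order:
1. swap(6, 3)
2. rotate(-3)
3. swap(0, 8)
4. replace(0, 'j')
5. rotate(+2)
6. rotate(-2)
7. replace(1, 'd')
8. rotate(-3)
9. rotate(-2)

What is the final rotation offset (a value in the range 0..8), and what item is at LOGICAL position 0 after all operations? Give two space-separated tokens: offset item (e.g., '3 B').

After op 1 (swap(6, 3)): offset=0, physical=[A,B,C,G,E,F,D,H,I], logical=[A,B,C,G,E,F,D,H,I]
After op 2 (rotate(-3)): offset=6, physical=[A,B,C,G,E,F,D,H,I], logical=[D,H,I,A,B,C,G,E,F]
After op 3 (swap(0, 8)): offset=6, physical=[A,B,C,G,E,D,F,H,I], logical=[F,H,I,A,B,C,G,E,D]
After op 4 (replace(0, 'j')): offset=6, physical=[A,B,C,G,E,D,j,H,I], logical=[j,H,I,A,B,C,G,E,D]
After op 5 (rotate(+2)): offset=8, physical=[A,B,C,G,E,D,j,H,I], logical=[I,A,B,C,G,E,D,j,H]
After op 6 (rotate(-2)): offset=6, physical=[A,B,C,G,E,D,j,H,I], logical=[j,H,I,A,B,C,G,E,D]
After op 7 (replace(1, 'd')): offset=6, physical=[A,B,C,G,E,D,j,d,I], logical=[j,d,I,A,B,C,G,E,D]
After op 8 (rotate(-3)): offset=3, physical=[A,B,C,G,E,D,j,d,I], logical=[G,E,D,j,d,I,A,B,C]
After op 9 (rotate(-2)): offset=1, physical=[A,B,C,G,E,D,j,d,I], logical=[B,C,G,E,D,j,d,I,A]

Answer: 1 B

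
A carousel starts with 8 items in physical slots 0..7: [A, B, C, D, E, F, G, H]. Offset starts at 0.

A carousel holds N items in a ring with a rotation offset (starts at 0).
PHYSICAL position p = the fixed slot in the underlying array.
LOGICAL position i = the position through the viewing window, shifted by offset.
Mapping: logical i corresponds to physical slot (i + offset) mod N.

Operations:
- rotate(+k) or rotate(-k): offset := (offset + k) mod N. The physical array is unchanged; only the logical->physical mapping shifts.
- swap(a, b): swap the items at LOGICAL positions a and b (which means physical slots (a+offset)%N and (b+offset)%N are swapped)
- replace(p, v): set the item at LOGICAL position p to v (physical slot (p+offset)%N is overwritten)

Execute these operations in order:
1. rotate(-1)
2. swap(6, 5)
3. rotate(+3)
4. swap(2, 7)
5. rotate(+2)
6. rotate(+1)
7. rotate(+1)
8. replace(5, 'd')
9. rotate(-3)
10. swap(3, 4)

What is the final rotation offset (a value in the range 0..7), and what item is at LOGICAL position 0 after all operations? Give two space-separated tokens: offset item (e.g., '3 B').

After op 1 (rotate(-1)): offset=7, physical=[A,B,C,D,E,F,G,H], logical=[H,A,B,C,D,E,F,G]
After op 2 (swap(6, 5)): offset=7, physical=[A,B,C,D,F,E,G,H], logical=[H,A,B,C,D,F,E,G]
After op 3 (rotate(+3)): offset=2, physical=[A,B,C,D,F,E,G,H], logical=[C,D,F,E,G,H,A,B]
After op 4 (swap(2, 7)): offset=2, physical=[A,F,C,D,B,E,G,H], logical=[C,D,B,E,G,H,A,F]
After op 5 (rotate(+2)): offset=4, physical=[A,F,C,D,B,E,G,H], logical=[B,E,G,H,A,F,C,D]
After op 6 (rotate(+1)): offset=5, physical=[A,F,C,D,B,E,G,H], logical=[E,G,H,A,F,C,D,B]
After op 7 (rotate(+1)): offset=6, physical=[A,F,C,D,B,E,G,H], logical=[G,H,A,F,C,D,B,E]
After op 8 (replace(5, 'd')): offset=6, physical=[A,F,C,d,B,E,G,H], logical=[G,H,A,F,C,d,B,E]
After op 9 (rotate(-3)): offset=3, physical=[A,F,C,d,B,E,G,H], logical=[d,B,E,G,H,A,F,C]
After op 10 (swap(3, 4)): offset=3, physical=[A,F,C,d,B,E,H,G], logical=[d,B,E,H,G,A,F,C]

Answer: 3 d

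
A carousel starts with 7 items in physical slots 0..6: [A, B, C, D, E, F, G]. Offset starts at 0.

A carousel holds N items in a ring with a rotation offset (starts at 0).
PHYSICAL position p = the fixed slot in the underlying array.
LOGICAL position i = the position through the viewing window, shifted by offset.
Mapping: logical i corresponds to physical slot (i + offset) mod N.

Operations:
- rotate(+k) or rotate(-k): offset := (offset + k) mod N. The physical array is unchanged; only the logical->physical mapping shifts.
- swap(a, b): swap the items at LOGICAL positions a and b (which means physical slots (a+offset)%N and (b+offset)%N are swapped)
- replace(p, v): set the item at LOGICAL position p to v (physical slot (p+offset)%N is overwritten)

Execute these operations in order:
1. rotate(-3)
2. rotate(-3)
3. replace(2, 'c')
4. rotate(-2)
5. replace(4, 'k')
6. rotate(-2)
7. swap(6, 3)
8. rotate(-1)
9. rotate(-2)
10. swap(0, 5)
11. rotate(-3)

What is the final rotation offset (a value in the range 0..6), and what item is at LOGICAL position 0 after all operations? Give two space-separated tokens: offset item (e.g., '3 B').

Answer: 5 F

Derivation:
After op 1 (rotate(-3)): offset=4, physical=[A,B,C,D,E,F,G], logical=[E,F,G,A,B,C,D]
After op 2 (rotate(-3)): offset=1, physical=[A,B,C,D,E,F,G], logical=[B,C,D,E,F,G,A]
After op 3 (replace(2, 'c')): offset=1, physical=[A,B,C,c,E,F,G], logical=[B,C,c,E,F,G,A]
After op 4 (rotate(-2)): offset=6, physical=[A,B,C,c,E,F,G], logical=[G,A,B,C,c,E,F]
After op 5 (replace(4, 'k')): offset=6, physical=[A,B,C,k,E,F,G], logical=[G,A,B,C,k,E,F]
After op 6 (rotate(-2)): offset=4, physical=[A,B,C,k,E,F,G], logical=[E,F,G,A,B,C,k]
After op 7 (swap(6, 3)): offset=4, physical=[k,B,C,A,E,F,G], logical=[E,F,G,k,B,C,A]
After op 8 (rotate(-1)): offset=3, physical=[k,B,C,A,E,F,G], logical=[A,E,F,G,k,B,C]
After op 9 (rotate(-2)): offset=1, physical=[k,B,C,A,E,F,G], logical=[B,C,A,E,F,G,k]
After op 10 (swap(0, 5)): offset=1, physical=[k,G,C,A,E,F,B], logical=[G,C,A,E,F,B,k]
After op 11 (rotate(-3)): offset=5, physical=[k,G,C,A,E,F,B], logical=[F,B,k,G,C,A,E]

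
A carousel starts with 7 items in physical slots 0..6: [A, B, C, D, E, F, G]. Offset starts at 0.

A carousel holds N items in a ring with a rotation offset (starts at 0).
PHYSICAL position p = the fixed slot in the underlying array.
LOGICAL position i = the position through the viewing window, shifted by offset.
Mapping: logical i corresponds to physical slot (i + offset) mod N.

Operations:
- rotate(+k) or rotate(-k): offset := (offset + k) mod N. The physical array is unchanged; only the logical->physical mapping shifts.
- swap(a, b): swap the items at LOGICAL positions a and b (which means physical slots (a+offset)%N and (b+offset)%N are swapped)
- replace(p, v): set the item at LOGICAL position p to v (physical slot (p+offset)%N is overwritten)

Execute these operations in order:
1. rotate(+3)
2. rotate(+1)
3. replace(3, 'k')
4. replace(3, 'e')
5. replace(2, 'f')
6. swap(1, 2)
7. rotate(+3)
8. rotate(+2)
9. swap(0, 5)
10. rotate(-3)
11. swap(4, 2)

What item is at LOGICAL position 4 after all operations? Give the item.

Answer: B

Derivation:
After op 1 (rotate(+3)): offset=3, physical=[A,B,C,D,E,F,G], logical=[D,E,F,G,A,B,C]
After op 2 (rotate(+1)): offset=4, physical=[A,B,C,D,E,F,G], logical=[E,F,G,A,B,C,D]
After op 3 (replace(3, 'k')): offset=4, physical=[k,B,C,D,E,F,G], logical=[E,F,G,k,B,C,D]
After op 4 (replace(3, 'e')): offset=4, physical=[e,B,C,D,E,F,G], logical=[E,F,G,e,B,C,D]
After op 5 (replace(2, 'f')): offset=4, physical=[e,B,C,D,E,F,f], logical=[E,F,f,e,B,C,D]
After op 6 (swap(1, 2)): offset=4, physical=[e,B,C,D,E,f,F], logical=[E,f,F,e,B,C,D]
After op 7 (rotate(+3)): offset=0, physical=[e,B,C,D,E,f,F], logical=[e,B,C,D,E,f,F]
After op 8 (rotate(+2)): offset=2, physical=[e,B,C,D,E,f,F], logical=[C,D,E,f,F,e,B]
After op 9 (swap(0, 5)): offset=2, physical=[C,B,e,D,E,f,F], logical=[e,D,E,f,F,C,B]
After op 10 (rotate(-3)): offset=6, physical=[C,B,e,D,E,f,F], logical=[F,C,B,e,D,E,f]
After op 11 (swap(4, 2)): offset=6, physical=[C,D,e,B,E,f,F], logical=[F,C,D,e,B,E,f]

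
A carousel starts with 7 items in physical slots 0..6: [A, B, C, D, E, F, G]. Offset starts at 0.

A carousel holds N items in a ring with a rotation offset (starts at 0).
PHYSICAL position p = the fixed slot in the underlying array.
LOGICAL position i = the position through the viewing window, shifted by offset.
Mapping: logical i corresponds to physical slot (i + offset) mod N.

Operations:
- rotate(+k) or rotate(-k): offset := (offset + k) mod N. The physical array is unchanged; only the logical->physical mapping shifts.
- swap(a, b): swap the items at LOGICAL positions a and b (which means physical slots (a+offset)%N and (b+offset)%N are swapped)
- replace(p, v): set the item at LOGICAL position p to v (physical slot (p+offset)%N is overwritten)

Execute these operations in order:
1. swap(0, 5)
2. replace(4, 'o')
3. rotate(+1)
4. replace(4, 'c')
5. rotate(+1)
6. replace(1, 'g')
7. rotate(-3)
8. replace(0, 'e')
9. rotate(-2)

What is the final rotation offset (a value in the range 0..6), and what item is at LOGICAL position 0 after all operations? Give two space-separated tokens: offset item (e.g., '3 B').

After op 1 (swap(0, 5)): offset=0, physical=[F,B,C,D,E,A,G], logical=[F,B,C,D,E,A,G]
After op 2 (replace(4, 'o')): offset=0, physical=[F,B,C,D,o,A,G], logical=[F,B,C,D,o,A,G]
After op 3 (rotate(+1)): offset=1, physical=[F,B,C,D,o,A,G], logical=[B,C,D,o,A,G,F]
After op 4 (replace(4, 'c')): offset=1, physical=[F,B,C,D,o,c,G], logical=[B,C,D,o,c,G,F]
After op 5 (rotate(+1)): offset=2, physical=[F,B,C,D,o,c,G], logical=[C,D,o,c,G,F,B]
After op 6 (replace(1, 'g')): offset=2, physical=[F,B,C,g,o,c,G], logical=[C,g,o,c,G,F,B]
After op 7 (rotate(-3)): offset=6, physical=[F,B,C,g,o,c,G], logical=[G,F,B,C,g,o,c]
After op 8 (replace(0, 'e')): offset=6, physical=[F,B,C,g,o,c,e], logical=[e,F,B,C,g,o,c]
After op 9 (rotate(-2)): offset=4, physical=[F,B,C,g,o,c,e], logical=[o,c,e,F,B,C,g]

Answer: 4 o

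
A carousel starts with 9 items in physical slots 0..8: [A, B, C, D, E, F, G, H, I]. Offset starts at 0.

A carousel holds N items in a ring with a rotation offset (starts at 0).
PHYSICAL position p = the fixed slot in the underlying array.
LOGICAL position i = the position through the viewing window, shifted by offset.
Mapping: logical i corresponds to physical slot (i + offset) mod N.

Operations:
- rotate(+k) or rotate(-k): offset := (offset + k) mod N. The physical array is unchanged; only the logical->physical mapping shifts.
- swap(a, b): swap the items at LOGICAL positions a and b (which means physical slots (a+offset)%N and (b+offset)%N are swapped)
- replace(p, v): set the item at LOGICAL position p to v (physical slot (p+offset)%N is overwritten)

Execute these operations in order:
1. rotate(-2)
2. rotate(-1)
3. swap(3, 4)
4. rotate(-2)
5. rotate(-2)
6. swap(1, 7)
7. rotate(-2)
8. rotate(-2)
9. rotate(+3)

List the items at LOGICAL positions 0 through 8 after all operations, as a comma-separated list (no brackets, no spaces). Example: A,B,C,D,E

After op 1 (rotate(-2)): offset=7, physical=[A,B,C,D,E,F,G,H,I], logical=[H,I,A,B,C,D,E,F,G]
After op 2 (rotate(-1)): offset=6, physical=[A,B,C,D,E,F,G,H,I], logical=[G,H,I,A,B,C,D,E,F]
After op 3 (swap(3, 4)): offset=6, physical=[B,A,C,D,E,F,G,H,I], logical=[G,H,I,B,A,C,D,E,F]
After op 4 (rotate(-2)): offset=4, physical=[B,A,C,D,E,F,G,H,I], logical=[E,F,G,H,I,B,A,C,D]
After op 5 (rotate(-2)): offset=2, physical=[B,A,C,D,E,F,G,H,I], logical=[C,D,E,F,G,H,I,B,A]
After op 6 (swap(1, 7)): offset=2, physical=[D,A,C,B,E,F,G,H,I], logical=[C,B,E,F,G,H,I,D,A]
After op 7 (rotate(-2)): offset=0, physical=[D,A,C,B,E,F,G,H,I], logical=[D,A,C,B,E,F,G,H,I]
After op 8 (rotate(-2)): offset=7, physical=[D,A,C,B,E,F,G,H,I], logical=[H,I,D,A,C,B,E,F,G]
After op 9 (rotate(+3)): offset=1, physical=[D,A,C,B,E,F,G,H,I], logical=[A,C,B,E,F,G,H,I,D]

Answer: A,C,B,E,F,G,H,I,D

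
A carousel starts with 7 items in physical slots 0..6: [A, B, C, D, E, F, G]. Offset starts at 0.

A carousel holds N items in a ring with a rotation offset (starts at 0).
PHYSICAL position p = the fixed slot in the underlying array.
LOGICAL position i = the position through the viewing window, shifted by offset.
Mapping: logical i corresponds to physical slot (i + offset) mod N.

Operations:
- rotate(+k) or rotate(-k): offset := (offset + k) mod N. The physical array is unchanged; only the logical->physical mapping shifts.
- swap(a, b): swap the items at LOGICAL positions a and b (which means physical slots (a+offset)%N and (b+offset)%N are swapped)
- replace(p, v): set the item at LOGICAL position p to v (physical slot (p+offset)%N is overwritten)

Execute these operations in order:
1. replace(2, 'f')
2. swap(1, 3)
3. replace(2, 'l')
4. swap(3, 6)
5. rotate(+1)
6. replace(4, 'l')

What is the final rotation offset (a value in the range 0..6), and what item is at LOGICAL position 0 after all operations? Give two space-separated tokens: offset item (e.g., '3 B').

After op 1 (replace(2, 'f')): offset=0, physical=[A,B,f,D,E,F,G], logical=[A,B,f,D,E,F,G]
After op 2 (swap(1, 3)): offset=0, physical=[A,D,f,B,E,F,G], logical=[A,D,f,B,E,F,G]
After op 3 (replace(2, 'l')): offset=0, physical=[A,D,l,B,E,F,G], logical=[A,D,l,B,E,F,G]
After op 4 (swap(3, 6)): offset=0, physical=[A,D,l,G,E,F,B], logical=[A,D,l,G,E,F,B]
After op 5 (rotate(+1)): offset=1, physical=[A,D,l,G,E,F,B], logical=[D,l,G,E,F,B,A]
After op 6 (replace(4, 'l')): offset=1, physical=[A,D,l,G,E,l,B], logical=[D,l,G,E,l,B,A]

Answer: 1 D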